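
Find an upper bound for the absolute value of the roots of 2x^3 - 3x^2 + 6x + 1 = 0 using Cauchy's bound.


Cauchy's bound: all roots r satisfy |r| <= 1 + max(|a_i/a_n|) for i = 0,...,n-1
where a_n is the leading coefficient.

Coefficients: [2, -3, 6, 1]
Leading coefficient a_n = 2
Ratios |a_i/a_n|: 3/2, 3, 1/2
Maximum ratio: 3
Cauchy's bound: |r| <= 1 + 3 = 4

Upper bound = 4


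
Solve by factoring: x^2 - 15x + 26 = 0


We need two numbers that multiply to 26 and add to -15.
Those numbers are -13 and -2 (since (-13) * (-2) = 26 and (-13) + (-2) = -15).
So x^2 - 15x + 26 = (x - 13)(x - 2) = 0
Setting each factor to zero: x = 13 or x = 2

x = 2, x = 13


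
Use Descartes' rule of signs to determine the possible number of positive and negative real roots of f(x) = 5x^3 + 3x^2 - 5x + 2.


Descartes' rule of signs:

For positive roots, count sign changes in f(x) = 5x^3 + 3x^2 - 5x + 2:
Signs of coefficients: +, +, -, +
Number of sign changes: 2
Possible positive real roots: 2, 0

For negative roots, examine f(-x) = -5x^3 + 3x^2 + 5x + 2:
Signs of coefficients: -, +, +, +
Number of sign changes: 1
Possible negative real roots: 1

Positive roots: 2 or 0; Negative roots: 1


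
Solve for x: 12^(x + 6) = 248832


Express both sides with the same base.
248832 = 12^5
Since the bases match, equate exponents: x + 6 = 5
So x = 5 - (6) = -1

x = -1


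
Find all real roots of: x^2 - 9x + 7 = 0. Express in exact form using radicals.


Using the quadratic formula: x = (-b ± sqrt(b^2 - 4ac)) / (2a)
Here a = 1, b = -9, c = 7
Discriminant = b^2 - 4ac = (-9)^2 - 4(1)(7) = 81 - 28 = 53
Since discriminant = 53 > 0, there are two real roots.
x = (9 ± sqrt(53)) / 2
Numerically: x ≈ 8.1401 or x ≈ 0.8599

x = (9 + sqrt(53)) / 2 or x = (9 - sqrt(53)) / 2


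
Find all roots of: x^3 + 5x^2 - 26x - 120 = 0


Let p(x) = x^3 + 5x^2 - 26x - 120. By the rational root theorem (leading coefficient 1), any rational root is an integer divisor of 120: try ±1, ±2, ... in turn.
Test x = 1: value = -140 ≠ 0.
Test x = -1: value = -90 ≠ 0.
Test x = 2: value = -144 ≠ 0.
Test x = -2: value = -56 ≠ 0.
Test x = 3: value = -126 ≠ 0.
Test x = -3: value = -24 ≠ 0.
Test x = 4: value = -80 ≠ 0.
Test x = -4: value = 0 ✓, so (x + 4) is a factor.
Synthetic division by (x + 4): bring down 1; 1(-4) + 5 = 1; 1(-4) - 26 = -30; (-30)(-4) - 120 = 0 → quotient x^2 + x - 30, remainder 0.
Solve the quadratic x^2 + x - 30 = 0: discriminant = 1^2 - 4(1)(-30) = 1 + 120 = 121.
sqrt(121) = 11, so x = (-1 ± 11)/2: x = 5 or x = -6.
Collecting all roots found:

x = -6, x = -4, x = 5


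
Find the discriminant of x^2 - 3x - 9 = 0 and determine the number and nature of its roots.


For ax^2 + bx + c = 0, discriminant D = b^2 - 4ac
Here a = 1, b = -3, c = -9
D = (-3)^2 - 4(1)(-9) = 9 + 36 = 45

D = 45 > 0 but not a perfect square
The equation has 2 distinct real irrational roots.

Discriminant = 45, 2 distinct real irrational roots


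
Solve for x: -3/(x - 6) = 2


Multiply both sides by (x - 6): -3 = 2(x - 6)
Distribute: -3 = 2x - 12
2x = -3 + 12 = 9
x = 9/2

x = 9/2


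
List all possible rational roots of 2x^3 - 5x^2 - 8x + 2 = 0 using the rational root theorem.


Rational root theorem: possible roots are ±p/q where:
  p divides the constant term (2): p ∈ {1, 2}
  q divides the leading coefficient (2): q ∈ {1, 2}

All possible rational roots: -2, -1, -1/2, 1/2, 1, 2

-2, -1, -1/2, 1/2, 1, 2


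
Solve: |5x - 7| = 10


An absolute value equation |expr| = 10 gives two cases:
Case 1: 5x - 7 = 10
  5x = 17, so x = 17/5
Case 2: 5x - 7 = -10
  5x = -3, so x = -3/5

x = -3/5, x = 17/5


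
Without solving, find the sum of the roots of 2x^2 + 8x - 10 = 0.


By Vieta's formulas for ax^2 + bx + c = 0:
  Sum of roots = -b/a
  Product of roots = c/a

Here a = 2, b = 8, c = -10
Sum = -(8)/2 = -4
Product = -10/2 = -5

Sum = -4


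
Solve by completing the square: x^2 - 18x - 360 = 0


Start: x^2 - 18x - 360 = 0
Move constant: x^2 - 18x = 360
Half of -18 is -9, squared is 81
Add 81 to both sides: x^2 - 18x + 81 = 441
(x - 9)^2 = 441
x - 9 = ±21
x = 9 + 21 = 30 or x = 9 - 21 = -12

x = -12, x = 30


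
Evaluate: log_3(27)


We need the exponent such that 3^? = 27
3^3 = 27
Therefore log_3(27) = 3

3


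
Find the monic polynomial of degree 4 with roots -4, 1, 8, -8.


A monic polynomial with roots -4, 1, 8, -8 is:
p(x) = (x + 4)(x - 1)(x - 8)(x + 8)
After multiplying by (x + 4): x + 4
After multiplying by (x - 1): x^2 + 3x - 4
After multiplying by (x - 8): x^3 - 5x^2 - 28x + 32
After multiplying by (x + 8): x^4 + 3x^3 - 68x^2 - 192x + 256

x^4 + 3x^3 - 68x^2 - 192x + 256


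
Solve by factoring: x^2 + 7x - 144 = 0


We need two numbers that multiply to -144 and add to 7.
Those numbers are 16 and -9 (since 16 * (-9) = -144 and 16 + (-9) = 7).
So x^2 + 7x - 144 = (x + 16)(x - 9) = 0
Setting each factor to zero: x = -16 or x = 9

x = -16, x = 9


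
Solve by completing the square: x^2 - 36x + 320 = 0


Start: x^2 - 36x + 320 = 0
Move constant: x^2 - 36x = -320
Half of -36 is -18, squared is 324
Add 324 to both sides: x^2 - 36x + 324 = 4
(x - 18)^2 = 4
x - 18 = ±2
x = 18 + 2 = 20 or x = 18 - 2 = 16

x = 16, x = 20


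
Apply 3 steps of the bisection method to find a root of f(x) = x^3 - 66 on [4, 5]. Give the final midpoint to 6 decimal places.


f(x) = x^3 - 66
f(4) = -2 < 0
f(5) = 59 > 0

Step 1: midpoint = (4.000000 + 5.000000)/2 = 4.500000
  f(4.500000) = 25.125000
  f(mid) > 0, so root is in [4.000000, 4.500000]

Step 2: midpoint = (4.000000 + 4.500000)/2 = 4.250000
  f(4.250000) = 10.765625
  f(mid) > 0, so root is in [4.000000, 4.250000]

Step 3: midpoint = (4.000000 + 4.250000)/2 = 4.125000
  f(4.125000) = 4.189453
  f(mid) > 0, so root is in [4.000000, 4.125000]

midpoint = 4.125000


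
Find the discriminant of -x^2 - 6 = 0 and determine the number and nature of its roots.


For ax^2 + bx + c = 0, discriminant D = b^2 - 4ac
Here a = -1, b = 0, c = -6
D = (0)^2 - 4(-1)(-6) = 0 - 24 = -24

D = -24 < 0
The equation has no real roots (2 complex conjugate roots).

Discriminant = -24, no real roots (2 complex conjugate roots)


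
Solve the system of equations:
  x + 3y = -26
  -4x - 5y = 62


Using Cramer's rule:
Determinant D = (1)(-5) - (-4)(3) = -5 + 12 = 7
Dx = (-26)(-5) - (62)(3) = 130 - 186 = -56
Dy = (1)(62) - (-4)(-26) = 62 - 104 = -42
x = Dx/D = -56/7 = -8
y = Dy/D = -42/7 = -6

x = -8, y = -6


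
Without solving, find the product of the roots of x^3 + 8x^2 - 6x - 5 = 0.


By Vieta's formulas for x^3 + bx^2 + cx + d = 0:
  r1 + r2 + r3 = -b/a = -8
  r1*r2 + r1*r3 + r2*r3 = c/a = -6
  r1*r2*r3 = -d/a = 5


Product = 5


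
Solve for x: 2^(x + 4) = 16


Express both sides with the same base.
16 = 2^4
Since the bases match, equate exponents: x + 4 = 4
So x = 4 - (4) = 0

x = 0


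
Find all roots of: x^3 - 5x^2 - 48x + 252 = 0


Let p(x) = x^3 - 5x^2 - 48x + 252. By the rational root theorem (leading coefficient 1), any rational root is an integer divisor of 252: try ±1, ±2, ... in turn.
Test x = 1: value = 200 ≠ 0.
Test x = -1: value = 294 ≠ 0.
Test x = 2: value = 144 ≠ 0.
Test x = -2: value = 320 ≠ 0.
Test x = 3: value = 90 ≠ 0.
Test x = -3: value = 324 ≠ 0.
Test x = 4: value = 44 ≠ 0.
Test x = -4: value = 300 ≠ 0.
Test x = 6: value = 0 ✓, so (x - 6) is a factor.
Synthetic division by (x - 6): bring down 1; 1(6) - 5 = 1; 1(6) - 48 = -42; (-42)(6) + 252 = 0 → quotient x^2 + x - 42, remainder 0.
Solve the quadratic x^2 + x - 42 = 0: discriminant = 1^2 - 4(1)(-42) = 1 + 168 = 169.
sqrt(169) = 13, so x = (-1 ± 13)/2: x = 6 or x = -7.
Collecting all roots found:

x = -7, x = 6 (multiplicity 2)


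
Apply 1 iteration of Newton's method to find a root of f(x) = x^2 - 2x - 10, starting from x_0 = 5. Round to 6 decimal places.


Newton's method: x_(n+1) = x_n - f(x_n)/f'(x_n)
f(x) = x^2 - 2x - 10
f'(x) = 2x - 2

Iteration 1:
  f(5.000000) = 5.000000
  f'(5.000000) = 8.000000
  x_1 = 5.000000 - (5.000000)/(8.000000) = 4.375000

x_1 = 4.375000


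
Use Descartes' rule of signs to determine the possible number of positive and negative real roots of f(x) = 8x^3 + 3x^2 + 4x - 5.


Descartes' rule of signs:

For positive roots, count sign changes in f(x) = 8x^3 + 3x^2 + 4x - 5:
Signs of coefficients: +, +, +, -
Number of sign changes: 1
Possible positive real roots: 1

For negative roots, examine f(-x) = -8x^3 + 3x^2 - 4x - 5:
Signs of coefficients: -, +, -, -
Number of sign changes: 2
Possible negative real roots: 2, 0

Positive roots: 1; Negative roots: 2 or 0


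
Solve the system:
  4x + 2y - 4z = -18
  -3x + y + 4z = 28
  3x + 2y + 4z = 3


Using Cramer's rule. Expand each determinant along the first row.
D  = 4*[1*4 - 4*2] - 2*[(-3)*4 - 4*3] + (-4)*[(-3)*2 - 1*3]
  = 4*(-4) - 2*(-24) + (-4)*(-9) = 68
Dx = (-18)*[1*4 - 4*2] - 2*[28*4 - 4*3] + (-4)*[28*2 - 1*3]
  = (-18)*(-4) - 2*(100) + (-4)*(53) = -340
Dy = 4*[28*4 - 4*3] - (-18)*[(-3)*4 - 4*3] + (-4)*[(-3)*3 - 28*3]
  = 4*(100) - (-18)*(-24) + (-4)*(-93) = 340
Dz = 4*[1*3 - 28*2] - 2*[(-3)*3 - 28*3] + (-18)*[(-3)*2 - 1*3]
  = 4*(-53) - 2*(-93) + (-18)*(-9) = 136
x = Dx/D = -340/68 = -5, y = Dy/D = 340/68 = 5, z = Dz/D = 136/68 = 2
Check eq1: (4)(-5) + (2)(5) + (-4)(2) = -18 = -18 ✓
Check eq2: (-3)(-5) + (1)(5) + (4)(2) = 28 = 28 ✓
Check eq3: (3)(-5) + (2)(5) + (4)(2) = 3 = 3 ✓

x = -5, y = 5, z = 2


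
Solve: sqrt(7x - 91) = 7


Square both sides: 7x - 91 = 7^2 = 49
7x = 49 + 91 = 140
x = 20
Check: sqrt(7*20 - 91) = sqrt(49) = 7 ✓

x = 20


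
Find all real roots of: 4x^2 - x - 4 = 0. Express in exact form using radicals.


Using the quadratic formula: x = (-b ± sqrt(b^2 - 4ac)) / (2a)
Here a = 4, b = -1, c = -4
Discriminant = b^2 - 4ac = (-1)^2 - 4(4)(-4) = 1 + 64 = 65
Since discriminant = 65 > 0, there are two real roots.
x = (1 ± sqrt(65)) / 8
Numerically: x ≈ 1.1328 or x ≈ -0.8828

x = (1 + sqrt(65)) / 8 or x = (1 - sqrt(65)) / 8


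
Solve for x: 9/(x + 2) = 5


Multiply both sides by (x + 2): 9 = 5(x + 2)
Distribute: 9 = 5x + 10
5x = 9 - 10 = -1
x = -1/5

x = -1/5


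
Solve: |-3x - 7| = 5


An absolute value equation |expr| = 5 gives two cases:
Case 1: -3x - 7 = 5
  -3x = 12, so x = -4
Case 2: -3x - 7 = -5
  -3x = 2, so x = -2/3

x = -4, x = -2/3


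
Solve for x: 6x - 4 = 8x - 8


Starting with: 6x - 4 = 8x - 8
Move all x terms to left: (6 - 8)x = -8 + 4
Simplify: -2x = -4
Divide both sides by -2: x = 2

x = 2


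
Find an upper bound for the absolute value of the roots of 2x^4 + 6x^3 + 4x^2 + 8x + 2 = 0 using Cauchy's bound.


Cauchy's bound: all roots r satisfy |r| <= 1 + max(|a_i/a_n|) for i = 0,...,n-1
where a_n is the leading coefficient.

Coefficients: [2, 6, 4, 8, 2]
Leading coefficient a_n = 2
Ratios |a_i/a_n|: 3, 2, 4, 1
Maximum ratio: 4
Cauchy's bound: |r| <= 1 + 4 = 5

Upper bound = 5


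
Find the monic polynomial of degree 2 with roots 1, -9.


A monic polynomial with roots 1, -9 is:
p(x) = (x - 1)(x + 9)
After multiplying by (x - 1): x - 1
After multiplying by (x + 9): x^2 + 8x - 9

x^2 + 8x - 9


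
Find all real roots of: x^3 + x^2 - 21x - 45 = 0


Let p(x) = x^3 + x^2 - 21x - 45. By the rational root theorem (leading coefficient 1), any rational root is an integer divisor of 45: try ±1, ±2, ... in turn.
Test x = 1: value = -64 ≠ 0.
Test x = -1: value = -24 ≠ 0.
Test x = 3: value = -72 ≠ 0.
Test x = -3: value = 0 ✓, so (x + 3) is a factor.
Synthetic division by (x + 3): bring down 1; 1(-3) + 1 = -2; (-2)(-3) - 21 = -15; (-15)(-3) - 45 = 0 → quotient x^2 - 2x - 15, remainder 0.
Solve the quadratic x^2 - 2x - 15 = 0: discriminant = (-2)^2 - 4(1)(-15) = 4 + 60 = 64.
sqrt(64) = 8, so x = (2 ± 8)/2: x = 5 or x = -3.

x = -3 (multiplicity 2), x = 5


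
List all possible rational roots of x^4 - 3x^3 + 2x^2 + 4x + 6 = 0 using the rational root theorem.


Rational root theorem: possible roots are ±p/q where:
  p divides the constant term (6): p ∈ {1, 2, 3, 6}
  q divides the leading coefficient (1): q ∈ {1}

All possible rational roots: -6, -3, -2, -1, 1, 2, 3, 6

-6, -3, -2, -1, 1, 2, 3, 6


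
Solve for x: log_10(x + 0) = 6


Convert to exponential form: x + 0 = 10^6 = 1000000
x = 1000000 - 0 = 1000000
Check: log_10(1000000 + 0) = log_10(1000000) = log_10(1000000) = 6 ✓

x = 1000000


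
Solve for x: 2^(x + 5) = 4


Express both sides with the same base.
4 = 2^2
Since the bases match, equate exponents: x + 5 = 2
So x = 2 - (5) = -3

x = -3


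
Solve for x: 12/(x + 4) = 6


Multiply both sides by (x + 4): 12 = 6(x + 4)
Distribute: 12 = 6x + 24
6x = 12 - 24 = -12
x = -2

x = -2


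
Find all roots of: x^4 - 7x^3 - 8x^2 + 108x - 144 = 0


Let p(x) = x^4 - 7x^3 - 8x^2 + 108x - 144. By the rational root theorem (leading coefficient 1), any rational root is an integer divisor of 144: try ±1, ±2, ... in turn.
Test x = 1: value = -50 ≠ 0.
Test x = -1: value = -252 ≠ 0.
Test x = 2: value = 0 ✓, so (x - 2) is a factor.
Synthetic division by (x - 2): bring down 1; 1(2) - 7 = -5; (-5)(2) - 8 = -18; (-18)(2) + 108 = 72; 72(2) - 144 = 0 → quotient x^3 - 5x^2 - 18x + 72, remainder 0.
Continue with the quotient x^3 - 5x^2 - 18x + 72 (candidates must divide 72; re-test x = 2 first in case it repeats).
Test x = 2: value = 24 ≠ 0.
Test x = -2: value = 80 ≠ 0.
Test x = 3: value = 0 ✓, so (x - 3) is a factor.
Synthetic division by (x - 3): bring down 1; 1(3) - 5 = -2; (-2)(3) - 18 = -24; (-24)(3) + 72 = 0 → quotient x^2 - 2x - 24, remainder 0.
Solve the quadratic x^2 - 2x - 24 = 0: discriminant = (-2)^2 - 4(1)(-24) = 4 + 96 = 100.
sqrt(100) = 10, so x = (2 ± 10)/2: x = 6 or x = -4.
Collecting all roots found:

x = -4, x = 2, x = 3, x = 6


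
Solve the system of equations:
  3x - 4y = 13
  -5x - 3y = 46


Using Cramer's rule:
Determinant D = (3)(-3) - (-5)(-4) = -9 - 20 = -29
Dx = (13)(-3) - (46)(-4) = -39 + 184 = 145
Dy = (3)(46) - (-5)(13) = 138 + 65 = 203
x = Dx/D = 145/-29 = -5
y = Dy/D = 203/-29 = -7

x = -5, y = -7


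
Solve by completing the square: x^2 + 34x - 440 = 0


Start: x^2 + 34x - 440 = 0
Move constant: x^2 + 34x = 440
Half of 34 is 17, squared is 289
Add 289 to both sides: x^2 + 34x + 289 = 729
(x + 17)^2 = 729
x + 17 = ±27
x = -17 + 27 = 10 or x = -17 - 27 = -44

x = -44, x = 10


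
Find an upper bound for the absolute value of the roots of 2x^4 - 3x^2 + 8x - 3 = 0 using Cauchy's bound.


Cauchy's bound: all roots r satisfy |r| <= 1 + max(|a_i/a_n|) for i = 0,...,n-1
where a_n is the leading coefficient.

Coefficients: [2, 0, -3, 8, -3]
Leading coefficient a_n = 2
Ratios |a_i/a_n|: 0, 3/2, 4, 3/2
Maximum ratio: 4
Cauchy's bound: |r| <= 1 + 4 = 5

Upper bound = 5


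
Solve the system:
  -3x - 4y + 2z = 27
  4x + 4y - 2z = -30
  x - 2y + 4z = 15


Using Cramer's rule. Expand each determinant along the first row.
D  = (-3)*[4*4 - (-2)*(-2)] - (-4)*[4*4 - (-2)*1] + 2*[4*(-2) - 4*1]
  = (-3)*(12) - (-4)*(18) + 2*(-12) = 12
Dx = 27*[4*4 - (-2)*(-2)] - (-4)*[(-30)*4 - (-2)*15] + 2*[(-30)*(-2) - 4*15]
  = 27*(12) - (-4)*(-90) + 2*(0) = -36
Dy = (-3)*[(-30)*4 - (-2)*15] - 27*[4*4 - (-2)*1] + 2*[4*15 - (-30)*1]
  = (-3)*(-90) - 27*(18) + 2*(90) = -36
Dz = (-3)*[4*15 - (-30)*(-2)] - (-4)*[4*15 - (-30)*1] + 27*[4*(-2) - 4*1]
  = (-3)*(0) - (-4)*(90) + 27*(-12) = 36
x = Dx/D = -36/12 = -3, y = Dy/D = -36/12 = -3, z = Dz/D = 36/12 = 3
Check eq1: (-3)(-3) + (-4)(-3) + (2)(3) = 27 = 27 ✓
Check eq2: (4)(-3) + (4)(-3) + (-2)(3) = -30 = -30 ✓
Check eq3: (1)(-3) + (-2)(-3) + (4)(3) = 15 = 15 ✓

x = -3, y = -3, z = 3


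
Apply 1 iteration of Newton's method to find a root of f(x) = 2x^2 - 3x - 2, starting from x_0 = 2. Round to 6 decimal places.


Newton's method: x_(n+1) = x_n - f(x_n)/f'(x_n)
f(x) = 2x^2 - 3x - 2
f'(x) = 4x - 3

Iteration 1:
  f(2.000000) = 0.000000
  f'(2.000000) = 5.000000
  x_1 = 2.000000 - (0.000000)/(5.000000) = 2.000000

x_1 = 2.000000


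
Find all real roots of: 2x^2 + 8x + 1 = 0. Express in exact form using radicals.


Using the quadratic formula: x = (-b ± sqrt(b^2 - 4ac)) / (2a)
Here a = 2, b = 8, c = 1
Discriminant = b^2 - 4ac = 8^2 - 4(2)(1) = 64 - 8 = 56
Since discriminant = 56 > 0, there are two real roots.
x = (-8 ± 2*sqrt(14)) / 4
Simplifying: x = (-4 ± sqrt(14)) / 2
Numerically: x ≈ -0.1292 or x ≈ -3.8708

x = (-4 + sqrt(14)) / 2 or x = (-4 - sqrt(14)) / 2


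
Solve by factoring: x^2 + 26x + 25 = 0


We need two numbers that multiply to 25 and add to 26.
Those numbers are 25 and 1 (since 25 * 1 = 25 and 25 + 1 = 26).
So x^2 + 26x + 25 = (x + 25)(x + 1) = 0
Setting each factor to zero: x = -25 or x = -1

x = -25, x = -1


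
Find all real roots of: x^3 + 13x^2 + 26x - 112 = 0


Let p(x) = x^3 + 13x^2 + 26x - 112. By the rational root theorem (leading coefficient 1), any rational root is an integer divisor of 112: try ±1, ±2, ... in turn.
Test x = 1: value = -72 ≠ 0.
Test x = -1: value = -126 ≠ 0.
Test x = 2: value = 0 ✓, so (x - 2) is a factor.
Synthetic division by (x - 2): bring down 1; 1(2) + 13 = 15; 15(2) + 26 = 56; 56(2) - 112 = 0 → quotient x^2 + 15x + 56, remainder 0.
Solve the quadratic x^2 + 15x + 56 = 0: discriminant = 15^2 - 4(1)(56) = 225 - 224 = 1.
sqrt(1) = 1, so x = (-15 ± 1)/2: x = -7 or x = -8.

x = -8, x = -7, x = 2


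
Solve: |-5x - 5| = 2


An absolute value equation |expr| = 2 gives two cases:
Case 1: -5x - 5 = 2
  -5x = 7, so x = -7/5
Case 2: -5x - 5 = -2
  -5x = 3, so x = -3/5

x = -7/5, x = -3/5


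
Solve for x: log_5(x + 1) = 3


Convert to exponential form: x + 1 = 5^3 = 125
x = 125 - 1 = 124
Check: log_5(124 + 1) = log_5(125) = log_5(125) = 3 ✓

x = 124


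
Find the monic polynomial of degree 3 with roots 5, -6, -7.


A monic polynomial with roots 5, -6, -7 is:
p(x) = (x - 5)(x + 6)(x + 7)
After multiplying by (x - 5): x - 5
After multiplying by (x + 6): x^2 + x - 30
After multiplying by (x + 7): x^3 + 8x^2 - 23x - 210

x^3 + 8x^2 - 23x - 210


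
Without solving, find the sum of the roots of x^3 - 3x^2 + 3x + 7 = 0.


By Vieta's formulas for x^3 + bx^2 + cx + d = 0:
  r1 + r2 + r3 = -b/a = 3
  r1*r2 + r1*r3 + r2*r3 = c/a = 3
  r1*r2*r3 = -d/a = -7


Sum = 3


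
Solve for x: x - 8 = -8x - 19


Starting with: x - 8 = -8x - 19
Move all x terms to left: (1 + 8)x = -19 + 8
Simplify: 9x = -11
Divide both sides by 9: x = -11/9

x = -11/9


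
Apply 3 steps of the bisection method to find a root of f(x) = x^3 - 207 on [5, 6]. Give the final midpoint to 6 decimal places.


f(x) = x^3 - 207
f(5) = -82 < 0
f(6) = 9 > 0

Step 1: midpoint = (5.000000 + 6.000000)/2 = 5.500000
  f(5.500000) = -40.625000
  f(mid) < 0, so root is in [5.500000, 6.000000]

Step 2: midpoint = (5.500000 + 6.000000)/2 = 5.750000
  f(5.750000) = -16.890625
  f(mid) < 0, so root is in [5.750000, 6.000000]

Step 3: midpoint = (5.750000 + 6.000000)/2 = 5.875000
  f(5.875000) = -4.220703
  f(mid) < 0, so root is in [5.875000, 6.000000]

midpoint = 5.875000


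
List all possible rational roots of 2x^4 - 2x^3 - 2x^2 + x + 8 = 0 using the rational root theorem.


Rational root theorem: possible roots are ±p/q where:
  p divides the constant term (8): p ∈ {1, 2, 4, 8}
  q divides the leading coefficient (2): q ∈ {1, 2}

All possible rational roots: -8, -4, -2, -1, -1/2, 1/2, 1, 2, 4, 8

-8, -4, -2, -1, -1/2, 1/2, 1, 2, 4, 8


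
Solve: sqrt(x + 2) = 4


Square both sides: x + 2 = 4^2 = 16
x = 16 - 2 = 14
x = 14
Check: sqrt(1*14 + 2) = sqrt(16) = 4 ✓

x = 14


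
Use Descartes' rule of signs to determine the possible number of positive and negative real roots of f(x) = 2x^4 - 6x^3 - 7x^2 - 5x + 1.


Descartes' rule of signs:

For positive roots, count sign changes in f(x) = 2x^4 - 6x^3 - 7x^2 - 5x + 1:
Signs of coefficients: +, -, -, -, +
Number of sign changes: 2
Possible positive real roots: 2, 0

For negative roots, examine f(-x) = 2x^4 + 6x^3 - 7x^2 + 5x + 1:
Signs of coefficients: +, +, -, +, +
Number of sign changes: 2
Possible negative real roots: 2, 0

Positive roots: 2 or 0; Negative roots: 2 or 0


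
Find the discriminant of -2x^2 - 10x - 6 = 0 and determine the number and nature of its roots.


For ax^2 + bx + c = 0, discriminant D = b^2 - 4ac
Here a = -2, b = -10, c = -6
D = (-10)^2 - 4(-2)(-6) = 100 - 48 = 52

D = 52 > 0 but not a perfect square
The equation has 2 distinct real irrational roots.

Discriminant = 52, 2 distinct real irrational roots


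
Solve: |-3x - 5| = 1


An absolute value equation |expr| = 1 gives two cases:
Case 1: -3x - 5 = 1
  -3x = 6, so x = -2
Case 2: -3x - 5 = -1
  -3x = 4, so x = -4/3

x = -2, x = -4/3


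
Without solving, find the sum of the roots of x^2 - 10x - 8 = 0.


By Vieta's formulas for ax^2 + bx + c = 0:
  Sum of roots = -b/a
  Product of roots = c/a

Here a = 1, b = -10, c = -8
Sum = -(-10)/1 = 10
Product = -8/1 = -8

Sum = 10


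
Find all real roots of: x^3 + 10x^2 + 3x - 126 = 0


Let p(x) = x^3 + 10x^2 + 3x - 126. By the rational root theorem (leading coefficient 1), any rational root is an integer divisor of 126: try ±1, ±2, ... in turn.
Test x = 1: value = -112 ≠ 0.
Test x = -1: value = -120 ≠ 0.
Test x = 2: value = -72 ≠ 0.
Test x = -2: value = -100 ≠ 0.
Test x = 3: value = 0 ✓, so (x - 3) is a factor.
Synthetic division by (x - 3): bring down 1; 1(3) + 10 = 13; 13(3) + 3 = 42; 42(3) - 126 = 0 → quotient x^2 + 13x + 42, remainder 0.
Solve the quadratic x^2 + 13x + 42 = 0: discriminant = 13^2 - 4(1)(42) = 169 - 168 = 1.
sqrt(1) = 1, so x = (-13 ± 1)/2: x = -6 or x = -7.

x = -7, x = -6, x = 3


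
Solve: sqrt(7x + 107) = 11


Square both sides: 7x + 107 = 11^2 = 121
7x = 121 - 107 = 14
x = 2
Check: sqrt(7*2 + 107) = sqrt(121) = 11 ✓

x = 2


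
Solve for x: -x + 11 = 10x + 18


Starting with: -x + 11 = 10x + 18
Move all x terms to left: (-1 - 10)x = 18 - 11
Simplify: -11x = 7
Divide both sides by -11: x = -7/11

x = -7/11


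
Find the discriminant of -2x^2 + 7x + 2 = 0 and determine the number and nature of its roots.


For ax^2 + bx + c = 0, discriminant D = b^2 - 4ac
Here a = -2, b = 7, c = 2
D = (7)^2 - 4(-2)(2) = 49 + 16 = 65

D = 65 > 0 but not a perfect square
The equation has 2 distinct real irrational roots.

Discriminant = 65, 2 distinct real irrational roots


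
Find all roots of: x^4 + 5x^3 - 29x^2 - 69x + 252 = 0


Let p(x) = x^4 + 5x^3 - 29x^2 - 69x + 252. By the rational root theorem (leading coefficient 1), any rational root is an integer divisor of 252: try ±1, ±2, ... in turn.
Test x = 1: value = 160 ≠ 0.
Test x = -1: value = 288 ≠ 0.
Test x = 2: value = 54 ≠ 0.
Test x = -2: value = 250 ≠ 0.
Test x = 3: value = 0 ✓, so (x - 3) is a factor.
Synthetic division by (x - 3): bring down 1; 1(3) + 5 = 8; 8(3) - 29 = -5; (-5)(3) - 69 = -84; (-84)(3) + 252 = 0 → quotient x^3 + 8x^2 - 5x - 84, remainder 0.
Continue with the quotient x^3 + 8x^2 - 5x - 84 (candidates must divide 84; re-test x = 3 first in case it repeats).
Test x = 3: value = 0 ✓, so (x - 3) is a factor.
Synthetic division by (x - 3): bring down 1; 1(3) + 8 = 11; 11(3) - 5 = 28; 28(3) - 84 = 0 → quotient x^2 + 11x + 28, remainder 0.
Solve the quadratic x^2 + 11x + 28 = 0: discriminant = 11^2 - 4(1)(28) = 121 - 112 = 9.
sqrt(9) = 3, so x = (-11 ± 3)/2: x = -4 or x = -7.
Collecting all roots found:

x = -7, x = -4, x = 3 (multiplicity 2)


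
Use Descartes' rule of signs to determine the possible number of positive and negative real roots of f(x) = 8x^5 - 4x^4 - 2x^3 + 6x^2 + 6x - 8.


Descartes' rule of signs:

For positive roots, count sign changes in f(x) = 8x^5 - 4x^4 - 2x^3 + 6x^2 + 6x - 8:
Signs of coefficients: +, -, -, +, +, -
Number of sign changes: 3
Possible positive real roots: 3, 1

For negative roots, examine f(-x) = -8x^5 - 4x^4 + 2x^3 + 6x^2 - 6x - 8:
Signs of coefficients: -, -, +, +, -, -
Number of sign changes: 2
Possible negative real roots: 2, 0

Positive roots: 3 or 1; Negative roots: 2 or 0


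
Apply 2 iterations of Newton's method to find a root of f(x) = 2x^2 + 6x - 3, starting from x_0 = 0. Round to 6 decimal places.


Newton's method: x_(n+1) = x_n - f(x_n)/f'(x_n)
f(x) = 2x^2 + 6x - 3
f'(x) = 4x + 6

Iteration 1:
  f(0.000000) = -3.000000
  f'(0.000000) = 6.000000
  x_1 = 0.000000 - (-3.000000)/(6.000000) = 0.500000

Iteration 2:
  f(0.500000) = 0.500000
  f'(0.500000) = 8.000000
  x_2 = 0.500000 - (0.500000)/(8.000000) = 0.437500

x_2 = 0.437500


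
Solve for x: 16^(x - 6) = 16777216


Express both sides with the same base.
16777216 = 16^6
Since the bases match, equate exponents: x - 6 = 6
So x = 6 - (-6) = 12

x = 12


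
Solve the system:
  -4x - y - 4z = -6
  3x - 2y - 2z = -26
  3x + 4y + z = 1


Using Cramer's rule. Expand each determinant along the first row.
D  = (-4)*[(-2)*1 - (-2)*4] - (-1)*[3*1 - (-2)*3] + (-4)*[3*4 - (-2)*3]
  = (-4)*(6) - (-1)*(9) + (-4)*(18) = -87
Dx = (-6)*[(-2)*1 - (-2)*4] - (-1)*[(-26)*1 - (-2)*1] + (-4)*[(-26)*4 - (-2)*1]
  = (-6)*(6) - (-1)*(-24) + (-4)*(-102) = 348
Dy = (-4)*[(-26)*1 - (-2)*1] - (-6)*[3*1 - (-2)*3] + (-4)*[3*1 - (-26)*3]
  = (-4)*(-24) - (-6)*(9) + (-4)*(81) = -174
Dz = (-4)*[(-2)*1 - (-26)*4] - (-1)*[3*1 - (-26)*3] + (-6)*[3*4 - (-2)*3]
  = (-4)*(102) - (-1)*(81) + (-6)*(18) = -435
x = Dx/D = 348/-87 = -4, y = Dy/D = -174/-87 = 2, z = Dz/D = -435/-87 = 5
Check eq1: (-4)(-4) + (-1)(2) + (-4)(5) = -6 = -6 ✓
Check eq2: (3)(-4) + (-2)(2) + (-2)(5) = -26 = -26 ✓
Check eq3: (3)(-4) + (4)(2) + (1)(5) = 1 = 1 ✓

x = -4, y = 2, z = 5


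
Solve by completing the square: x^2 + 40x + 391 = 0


Start: x^2 + 40x + 391 = 0
Move constant: x^2 + 40x = -391
Half of 40 is 20, squared is 400
Add 400 to both sides: x^2 + 40x + 400 = 9
(x + 20)^2 = 9
x + 20 = ±3
x = -20 + 3 = -17 or x = -20 - 3 = -23

x = -23, x = -17


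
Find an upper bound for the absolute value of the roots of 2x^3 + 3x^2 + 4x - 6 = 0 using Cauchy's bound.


Cauchy's bound: all roots r satisfy |r| <= 1 + max(|a_i/a_n|) for i = 0,...,n-1
where a_n is the leading coefficient.

Coefficients: [2, 3, 4, -6]
Leading coefficient a_n = 2
Ratios |a_i/a_n|: 3/2, 2, 3
Maximum ratio: 3
Cauchy's bound: |r| <= 1 + 3 = 4

Upper bound = 4


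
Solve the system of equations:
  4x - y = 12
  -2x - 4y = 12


Using Cramer's rule:
Determinant D = (4)(-4) - (-2)(-1) = -16 - 2 = -18
Dx = (12)(-4) - (12)(-1) = -48 + 12 = -36
Dy = (4)(12) - (-2)(12) = 48 + 24 = 72
x = Dx/D = -36/-18 = 2
y = Dy/D = 72/-18 = -4

x = 2, y = -4


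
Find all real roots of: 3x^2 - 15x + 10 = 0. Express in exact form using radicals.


Using the quadratic formula: x = (-b ± sqrt(b^2 - 4ac)) / (2a)
Here a = 3, b = -15, c = 10
Discriminant = b^2 - 4ac = (-15)^2 - 4(3)(10) = 225 - 120 = 105
Since discriminant = 105 > 0, there are two real roots.
x = (15 ± sqrt(105)) / 6
Numerically: x ≈ 4.2078 or x ≈ 0.7922

x = (15 + sqrt(105)) / 6 or x = (15 - sqrt(105)) / 6


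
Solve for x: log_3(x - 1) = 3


Convert to exponential form: x - 1 = 3^3 = 27
x = 27 + 1 = 28
Check: log_3(28 - 1) = log_3(27) = log_3(27) = 3 ✓

x = 28


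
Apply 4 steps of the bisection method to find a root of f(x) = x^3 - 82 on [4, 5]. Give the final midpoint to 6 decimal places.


f(x) = x^3 - 82
f(4) = -18 < 0
f(5) = 43 > 0

Step 1: midpoint = (4.000000 + 5.000000)/2 = 4.500000
  f(4.500000) = 9.125000
  f(mid) > 0, so root is in [4.000000, 4.500000]

Step 2: midpoint = (4.000000 + 4.500000)/2 = 4.250000
  f(4.250000) = -5.234375
  f(mid) < 0, so root is in [4.250000, 4.500000]

Step 3: midpoint = (4.250000 + 4.500000)/2 = 4.375000
  f(4.375000) = 1.740234
  f(mid) > 0, so root is in [4.250000, 4.375000]

Step 4: midpoint = (4.250000 + 4.375000)/2 = 4.312500
  f(4.312500) = -1.797607
  f(mid) < 0, so root is in [4.312500, 4.375000]

midpoint = 4.312500


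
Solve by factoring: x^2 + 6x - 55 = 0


We need two numbers that multiply to -55 and add to 6.
Those numbers are -5 and 11 (since (-5) * 11 = -55 and (-5) + 11 = 6).
So x^2 + 6x - 55 = (x - 5)(x + 11) = 0
Setting each factor to zero: x = 5 or x = -11

x = -11, x = 5


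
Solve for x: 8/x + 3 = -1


Subtract 3 from both sides: 8/x = -4
Multiply both sides by x: 8 = -4 * x
Divide by -4: x = -2

x = -2


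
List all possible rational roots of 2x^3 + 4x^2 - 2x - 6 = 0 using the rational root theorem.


Rational root theorem: possible roots are ±p/q where:
  p divides the constant term (-6): p ∈ {1, 2, 3, 6}
  q divides the leading coefficient (2): q ∈ {1, 2}

All possible rational roots: -6, -3, -2, -3/2, -1, -1/2, 1/2, 1, 3/2, 2, 3, 6

-6, -3, -2, -3/2, -1, -1/2, 1/2, 1, 3/2, 2, 3, 6


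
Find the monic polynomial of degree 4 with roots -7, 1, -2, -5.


A monic polynomial with roots -7, 1, -2, -5 is:
p(x) = (x + 7)(x - 1)(x + 2)(x + 5)
After multiplying by (x + 7): x + 7
After multiplying by (x - 1): x^2 + 6x - 7
After multiplying by (x + 2): x^3 + 8x^2 + 5x - 14
After multiplying by (x + 5): x^4 + 13x^3 + 45x^2 + 11x - 70

x^4 + 13x^3 + 45x^2 + 11x - 70


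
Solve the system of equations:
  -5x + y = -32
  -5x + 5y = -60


Using Cramer's rule:
Determinant D = (-5)(5) - (-5)(1) = -25 + 5 = -20
Dx = (-32)(5) - (-60)(1) = -160 + 60 = -100
Dy = (-5)(-60) - (-5)(-32) = 300 - 160 = 140
x = Dx/D = -100/-20 = 5
y = Dy/D = 140/-20 = -7

x = 5, y = -7


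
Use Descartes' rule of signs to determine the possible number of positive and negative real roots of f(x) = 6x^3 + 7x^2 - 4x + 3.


Descartes' rule of signs:

For positive roots, count sign changes in f(x) = 6x^3 + 7x^2 - 4x + 3:
Signs of coefficients: +, +, -, +
Number of sign changes: 2
Possible positive real roots: 2, 0

For negative roots, examine f(-x) = -6x^3 + 7x^2 + 4x + 3:
Signs of coefficients: -, +, +, +
Number of sign changes: 1
Possible negative real roots: 1

Positive roots: 2 or 0; Negative roots: 1


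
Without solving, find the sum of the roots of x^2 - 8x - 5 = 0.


By Vieta's formulas for ax^2 + bx + c = 0:
  Sum of roots = -b/a
  Product of roots = c/a

Here a = 1, b = -8, c = -5
Sum = -(-8)/1 = 8
Product = -5/1 = -5

Sum = 8


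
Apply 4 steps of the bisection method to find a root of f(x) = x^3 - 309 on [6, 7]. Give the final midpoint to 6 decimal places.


f(x) = x^3 - 309
f(6) = -93 < 0
f(7) = 34 > 0

Step 1: midpoint = (6.000000 + 7.000000)/2 = 6.500000
  f(6.500000) = -34.375000
  f(mid) < 0, so root is in [6.500000, 7.000000]

Step 2: midpoint = (6.500000 + 7.000000)/2 = 6.750000
  f(6.750000) = -1.453125
  f(mid) < 0, so root is in [6.750000, 7.000000]

Step 3: midpoint = (6.750000 + 7.000000)/2 = 6.875000
  f(6.875000) = 15.951172
  f(mid) > 0, so root is in [6.750000, 6.875000]

Step 4: midpoint = (6.750000 + 6.875000)/2 = 6.812500
  f(6.812500) = 7.169189
  f(mid) > 0, so root is in [6.750000, 6.812500]

midpoint = 6.812500


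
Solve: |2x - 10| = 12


An absolute value equation |expr| = 12 gives two cases:
Case 1: 2x - 10 = 12
  2x = 22, so x = 11
Case 2: 2x - 10 = -12
  2x = -2, so x = -1

x = -1, x = 11


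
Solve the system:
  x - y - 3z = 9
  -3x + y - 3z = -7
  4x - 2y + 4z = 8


Using Cramer's rule. Expand each determinant along the first row.
D  = 1*[1*4 - (-3)*(-2)] - (-1)*[(-3)*4 - (-3)*4] + (-3)*[(-3)*(-2) - 1*4]
  = 1*(-2) - (-1)*(0) + (-3)*(2) = -8
Dx = 9*[1*4 - (-3)*(-2)] - (-1)*[(-7)*4 - (-3)*8] + (-3)*[(-7)*(-2) - 1*8]
  = 9*(-2) - (-1)*(-4) + (-3)*(6) = -40
Dy = 1*[(-7)*4 - (-3)*8] - 9*[(-3)*4 - (-3)*4] + (-3)*[(-3)*8 - (-7)*4]
  = 1*(-4) - 9*(0) + (-3)*(4) = -16
Dz = 1*[1*8 - (-7)*(-2)] - (-1)*[(-3)*8 - (-7)*4] + 9*[(-3)*(-2) - 1*4]
  = 1*(-6) - (-1)*(4) + 9*(2) = 16
x = Dx/D = -40/-8 = 5, y = Dy/D = -16/-8 = 2, z = Dz/D = 16/-8 = -2
Check eq1: (1)(5) + (-1)(2) + (-3)(-2) = 9 = 9 ✓
Check eq2: (-3)(5) + (1)(2) + (-3)(-2) = -7 = -7 ✓
Check eq3: (4)(5) + (-2)(2) + (4)(-2) = 8 = 8 ✓

x = 5, y = 2, z = -2


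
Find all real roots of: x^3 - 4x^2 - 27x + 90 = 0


Let p(x) = x^3 - 4x^2 - 27x + 90. By the rational root theorem (leading coefficient 1), any rational root is an integer divisor of 90: try ±1, ±2, ... in turn.
Test x = 1: value = 60 ≠ 0.
Test x = -1: value = 112 ≠ 0.
Test x = 2: value = 28 ≠ 0.
Test x = -2: value = 120 ≠ 0.
Test x = 3: value = 0 ✓, so (x - 3) is a factor.
Synthetic division by (x - 3): bring down 1; 1(3) - 4 = -1; (-1)(3) - 27 = -30; (-30)(3) + 90 = 0 → quotient x^2 - x - 30, remainder 0.
Solve the quadratic x^2 - x - 30 = 0: discriminant = (-1)^2 - 4(1)(-30) = 1 + 120 = 121.
sqrt(121) = 11, so x = (1 ± 11)/2: x = 6 or x = -5.

x = -5, x = 3, x = 6


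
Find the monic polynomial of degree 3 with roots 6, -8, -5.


A monic polynomial with roots 6, -8, -5 is:
p(x) = (x - 6)(x + 8)(x + 5)
After multiplying by (x - 6): x - 6
After multiplying by (x + 8): x^2 + 2x - 48
After multiplying by (x + 5): x^3 + 7x^2 - 38x - 240

x^3 + 7x^2 - 38x - 240


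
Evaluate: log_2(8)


We need the exponent such that 2^? = 8
2^3 = 8
Therefore log_2(8) = 3

3


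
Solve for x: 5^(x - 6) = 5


Express both sides with the same base.
5 = 5^1
Since the bases match, equate exponents: x - 6 = 1
So x = 1 - (-6) = 7

x = 7


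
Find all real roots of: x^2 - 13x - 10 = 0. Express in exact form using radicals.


Using the quadratic formula: x = (-b ± sqrt(b^2 - 4ac)) / (2a)
Here a = 1, b = -13, c = -10
Discriminant = b^2 - 4ac = (-13)^2 - 4(1)(-10) = 169 + 40 = 209
Since discriminant = 209 > 0, there are two real roots.
x = (13 ± sqrt(209)) / 2
Numerically: x ≈ 13.7284 or x ≈ -0.7284

x = (13 + sqrt(209)) / 2 or x = (13 - sqrt(209)) / 2


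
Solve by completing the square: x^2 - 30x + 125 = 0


Start: x^2 - 30x + 125 = 0
Move constant: x^2 - 30x = -125
Half of -30 is -15, squared is 225
Add 225 to both sides: x^2 - 30x + 225 = 100
(x - 15)^2 = 100
x - 15 = ±10
x = 15 + 10 = 25 or x = 15 - 10 = 5

x = 5, x = 25


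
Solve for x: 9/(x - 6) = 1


Multiply both sides by (x - 6): 9 = 1(x - 6)
Distribute: 9 = x - 6
x = 9 + 6 = 15
x = 15

x = 15


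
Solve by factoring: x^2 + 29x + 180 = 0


We need two numbers that multiply to 180 and add to 29.
Those numbers are 20 and 9 (since 20 * 9 = 180 and 20 + 9 = 29).
So x^2 + 29x + 180 = (x + 20)(x + 9) = 0
Setting each factor to zero: x = -20 or x = -9

x = -20, x = -9


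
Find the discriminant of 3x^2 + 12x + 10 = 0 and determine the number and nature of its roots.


For ax^2 + bx + c = 0, discriminant D = b^2 - 4ac
Here a = 3, b = 12, c = 10
D = (12)^2 - 4(3)(10) = 144 - 120 = 24

D = 24 > 0 but not a perfect square
The equation has 2 distinct real irrational roots.

Discriminant = 24, 2 distinct real irrational roots


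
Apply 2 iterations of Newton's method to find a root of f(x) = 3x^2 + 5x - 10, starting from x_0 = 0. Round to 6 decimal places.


Newton's method: x_(n+1) = x_n - f(x_n)/f'(x_n)
f(x) = 3x^2 + 5x - 10
f'(x) = 6x + 5

Iteration 1:
  f(0.000000) = -10.000000
  f'(0.000000) = 5.000000
  x_1 = 0.000000 - (-10.000000)/(5.000000) = 2.000000

Iteration 2:
  f(2.000000) = 12.000000
  f'(2.000000) = 17.000000
  x_2 = 2.000000 - (12.000000)/(17.000000) = 1.294118

x_2 = 1.294118


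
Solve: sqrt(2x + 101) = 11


Square both sides: 2x + 101 = 11^2 = 121
2x = 121 - 101 = 20
x = 10
Check: sqrt(2*10 + 101) = sqrt(121) = 11 ✓

x = 10


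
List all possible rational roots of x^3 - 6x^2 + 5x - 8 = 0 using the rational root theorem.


Rational root theorem: possible roots are ±p/q where:
  p divides the constant term (-8): p ∈ {1, 2, 4, 8}
  q divides the leading coefficient (1): q ∈ {1}

All possible rational roots: -8, -4, -2, -1, 1, 2, 4, 8

-8, -4, -2, -1, 1, 2, 4, 8


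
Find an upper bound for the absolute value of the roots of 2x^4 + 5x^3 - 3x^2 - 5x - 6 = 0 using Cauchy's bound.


Cauchy's bound: all roots r satisfy |r| <= 1 + max(|a_i/a_n|) for i = 0,...,n-1
where a_n is the leading coefficient.

Coefficients: [2, 5, -3, -5, -6]
Leading coefficient a_n = 2
Ratios |a_i/a_n|: 5/2, 3/2, 5/2, 3
Maximum ratio: 3
Cauchy's bound: |r| <= 1 + 3 = 4

Upper bound = 4


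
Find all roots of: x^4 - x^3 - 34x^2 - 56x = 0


The constant term is 0, so x = 0 is a root. Factor out x:
  x^3 - x^2 - 34x - 56 = 0
Let p(x) = x^3 - x^2 - 34x - 56. By the rational root theorem (leading coefficient 1), any rational root is an integer divisor of 56: try ±1, ±2, ... in turn.
Test x = 1: value = -90 ≠ 0.
Test x = -1: value = -24 ≠ 0.
Test x = 2: value = -120 ≠ 0.
Test x = -2: value = 0 ✓, so (x + 2) is a factor.
Synthetic division by (x + 2): bring down 1; 1(-2) - 1 = -3; (-3)(-2) - 34 = -28; (-28)(-2) - 56 = 0 → quotient x^2 - 3x - 28, remainder 0.
Solve the quadratic x^2 - 3x - 28 = 0: discriminant = (-3)^2 - 4(1)(-28) = 9 + 112 = 121.
sqrt(121) = 11, so x = (3 ± 11)/2: x = 7 or x = -4.
Collecting all roots found:

x = -4, x = -2, x = 0, x = 7


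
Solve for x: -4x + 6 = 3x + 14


Starting with: -4x + 6 = 3x + 14
Move all x terms to left: (-4 - 3)x = 14 - 6
Simplify: -7x = 8
Divide both sides by -7: x = -8/7

x = -8/7


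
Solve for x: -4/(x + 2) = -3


Multiply both sides by (x + 2): -4 = -3(x + 2)
Distribute: -4 = -3x - 6
-3x = -4 + 6 = 2
x = -2/3

x = -2/3


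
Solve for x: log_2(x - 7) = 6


Convert to exponential form: x - 7 = 2^6 = 64
x = 64 + 7 = 71
Check: log_2(71 - 7) = log_2(64) = log_2(64) = 6 ✓

x = 71


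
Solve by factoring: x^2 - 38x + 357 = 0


We need two numbers that multiply to 357 and add to -38.
Those numbers are -17 and -21 (since (-17) * (-21) = 357 and (-17) + (-21) = -38).
So x^2 - 38x + 357 = (x - 17)(x - 21) = 0
Setting each factor to zero: x = 17 or x = 21

x = 17, x = 21


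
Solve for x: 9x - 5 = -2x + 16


Starting with: 9x - 5 = -2x + 16
Move all x terms to left: (9 + 2)x = 16 + 5
Simplify: 11x = 21
Divide both sides by 11: x = 21/11

x = 21/11


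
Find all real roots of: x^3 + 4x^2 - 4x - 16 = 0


Let p(x) = x^3 + 4x^2 - 4x - 16. By the rational root theorem (leading coefficient 1), any rational root is an integer divisor of 16: try ±1, ±2, ... in turn.
Test x = 1: value = -15 ≠ 0.
Test x = -1: value = -9 ≠ 0.
Test x = 2: value = 0 ✓, so (x - 2) is a factor.
Synthetic division by (x - 2): bring down 1; 1(2) + 4 = 6; 6(2) - 4 = 8; 8(2) - 16 = 0 → quotient x^2 + 6x + 8, remainder 0.
Solve the quadratic x^2 + 6x + 8 = 0: discriminant = 6^2 - 4(1)(8) = 36 - 32 = 4.
sqrt(4) = 2, so x = (-6 ± 2)/2: x = -2 or x = -4.

x = -4, x = -2, x = 2


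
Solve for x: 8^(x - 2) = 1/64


Express both sides with the same base.
1/64 = 8^(-2)
Since the bases match, equate exponents: x - 2 = -2
So x = -2 - (-2) = 0

x = 0


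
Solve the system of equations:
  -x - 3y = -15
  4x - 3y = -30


Using Cramer's rule:
Determinant D = (-1)(-3) - (4)(-3) = 3 + 12 = 15
Dx = (-15)(-3) - (-30)(-3) = 45 - 90 = -45
Dy = (-1)(-30) - (4)(-15) = 30 + 60 = 90
x = Dx/D = -45/15 = -3
y = Dy/D = 90/15 = 6

x = -3, y = 6


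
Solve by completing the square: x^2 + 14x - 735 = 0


Start: x^2 + 14x - 735 = 0
Move constant: x^2 + 14x = 735
Half of 14 is 7, squared is 49
Add 49 to both sides: x^2 + 14x + 49 = 784
(x + 7)^2 = 784
x + 7 = ±28
x = -7 + 28 = 21 or x = -7 - 28 = -35

x = -35, x = 21


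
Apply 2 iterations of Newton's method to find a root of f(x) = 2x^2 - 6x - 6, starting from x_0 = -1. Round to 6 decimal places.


Newton's method: x_(n+1) = x_n - f(x_n)/f'(x_n)
f(x) = 2x^2 - 6x - 6
f'(x) = 4x - 6

Iteration 1:
  f(-1.000000) = 2.000000
  f'(-1.000000) = -10.000000
  x_1 = -1.000000 - (2.000000)/(-10.000000) = -0.800000

Iteration 2:
  f(-0.800000) = 0.080000
  f'(-0.800000) = -9.200000
  x_2 = -0.800000 - (0.080000)/(-9.200000) = -0.791304

x_2 = -0.791304


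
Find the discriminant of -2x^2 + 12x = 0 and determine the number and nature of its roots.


For ax^2 + bx + c = 0, discriminant D = b^2 - 4ac
Here a = -2, b = 12, c = 0
D = (12)^2 - 4(-2)(0) = 144 - 0 = 144

D = 144 > 0 and is a perfect square (sqrt = 12)
The equation has 2 distinct real rational roots.

Discriminant = 144, 2 distinct real rational roots


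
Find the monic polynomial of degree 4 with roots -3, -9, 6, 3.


A monic polynomial with roots -3, -9, 6, 3 is:
p(x) = (x + 3)(x + 9)(x - 6)(x - 3)
After multiplying by (x + 3): x + 3
After multiplying by (x + 9): x^2 + 12x + 27
After multiplying by (x - 6): x^3 + 6x^2 - 45x - 162
After multiplying by (x - 3): x^4 + 3x^3 - 63x^2 - 27x + 486

x^4 + 3x^3 - 63x^2 - 27x + 486
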